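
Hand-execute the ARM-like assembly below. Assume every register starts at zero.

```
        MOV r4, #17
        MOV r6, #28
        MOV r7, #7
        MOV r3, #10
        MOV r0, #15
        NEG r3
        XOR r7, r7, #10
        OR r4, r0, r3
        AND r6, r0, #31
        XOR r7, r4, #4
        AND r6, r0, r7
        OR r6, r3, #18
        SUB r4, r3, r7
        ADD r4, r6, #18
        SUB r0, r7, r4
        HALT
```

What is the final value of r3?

after MOV r4, #17: r4=17
after MOV r6, #28: r6=28
after MOV r7, #7: r7=7
after MOV r3, #10: r3=10
after MOV r0, #15: r0=15
after NEG r3: r3=-(10)=-10
after XOR r7, r7, #10: r7=7^10=13
after OR r4, r0, r3: r4=15|(-10)=-1
after AND r6, r0, #31: r6=15&31=15
after XOR r7, r4, #4: r7=(-1)^4=-5
after AND r6, r0, r7: r6=15&(-5)=11
after OR r6, r3, #18: r6=(-10)|18=-10
after SUB r4, r3, r7: r4=(-10)-(-5)=-5
after ADD r4, r6, #18: r4=(-10)+18=8
after SUB r0, r7, r4: r0=(-5)-8=-13
halt.

-10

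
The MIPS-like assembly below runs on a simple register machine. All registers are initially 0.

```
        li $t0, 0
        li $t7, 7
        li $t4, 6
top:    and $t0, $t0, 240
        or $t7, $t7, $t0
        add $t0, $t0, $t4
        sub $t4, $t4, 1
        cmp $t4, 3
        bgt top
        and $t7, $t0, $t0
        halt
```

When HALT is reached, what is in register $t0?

4

after li $t0, 0: $t0=0
after li $t7, 7: $t7=7
after li $t4, 6: $t4=6
after and $t0, $t0, 240: $t0=0&240=0
after or $t7, $t7, $t0: $t7=7|0=7
after add $t0, $t0, $t4: $t0=0+6=6
after sub $t4, $t4, 1: $t4=6-1=5
cmp $t4, 3  (cmp 5,3)
bgt top: taken
after and $t0, $t0, 240: $t0=6&240=0
after or $t7, $t7, $t0: $t7=7|0=7
after add $t0, $t0, $t4: $t0=0+5=5
after sub $t4, $t4, 1: $t4=5-1=4
cmp $t4, 3  (cmp 4,3)
bgt top: taken
after and $t0, $t0, 240: $t0=5&240=0
after or $t7, $t7, $t0: $t7=7|0=7
after add $t0, $t0, $t4: $t0=0+4=4
after sub $t4, $t4, 1: $t4=4-1=3
cmp $t4, 3  (cmp 3,3)
bgt top: not taken
after and $t7, $t0, $t0: $t7=4&4=4
halt.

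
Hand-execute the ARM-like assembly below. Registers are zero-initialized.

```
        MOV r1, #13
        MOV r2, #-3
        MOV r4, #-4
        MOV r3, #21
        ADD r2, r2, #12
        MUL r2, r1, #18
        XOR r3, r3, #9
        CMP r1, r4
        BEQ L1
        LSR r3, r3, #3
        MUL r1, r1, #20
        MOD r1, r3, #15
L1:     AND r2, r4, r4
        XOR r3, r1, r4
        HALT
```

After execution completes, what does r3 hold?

after MOV r1, #13: r1=13
after MOV r2, #-3: r2=-3
after MOV r4, #-4: r4=-4
after MOV r3, #21: r3=21
after ADD r2, r2, #12: r2=(-3)+12=9
after MUL r2, r1, #18: r2=13*18=234
after XOR r3, r3, #9: r3=21^9=28
CMP r1, r4  (cmp 13,-4)
BEQ L1: not taken
after LSR r3, r3, #3: r3=28>>3=3
after MUL r1, r1, #20: r1=13*20=260
after MOD r1, r3, #15: r1=3%15=3
after AND r2, r4, r4: r2=(-4)&(-4)=-4
after XOR r3, r1, r4: r3=3^(-4)=-1
halt.

-1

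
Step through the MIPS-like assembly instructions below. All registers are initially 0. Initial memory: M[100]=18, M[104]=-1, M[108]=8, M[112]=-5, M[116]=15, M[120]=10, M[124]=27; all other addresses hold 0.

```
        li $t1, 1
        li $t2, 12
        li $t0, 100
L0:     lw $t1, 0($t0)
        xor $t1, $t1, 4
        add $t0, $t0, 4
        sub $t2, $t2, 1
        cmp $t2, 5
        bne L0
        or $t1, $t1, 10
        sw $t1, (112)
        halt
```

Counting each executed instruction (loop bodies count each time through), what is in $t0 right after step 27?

$t1=1
$t2=12
$t0=100
$t1=M[100]=18
$t1=18^4=22
$t0=100+4=104
$t2=12-1=11
cmp $t2, 5  (cmp 11,5)
bne L0: taken
$t1=M[104]=-1
$t1=(-1)^4=-5
$t0=104+4=108
$t2=11-1=10
cmp $t2, 5  (cmp 10,5)
bne L0: taken
$t1=M[108]=8
$t1=8^4=12
$t0=108+4=112
$t2=10-1=9
cmp $t2, 5  (cmp 9,5)
bne L0: taken
$t1=M[112]=-5
$t1=(-5)^4=-1
$t0=112+4=116
$t2=9-1=8
cmp $t2, 5  (cmp 8,5)
bne L0: taken
After step 27: $t0 = 116.

116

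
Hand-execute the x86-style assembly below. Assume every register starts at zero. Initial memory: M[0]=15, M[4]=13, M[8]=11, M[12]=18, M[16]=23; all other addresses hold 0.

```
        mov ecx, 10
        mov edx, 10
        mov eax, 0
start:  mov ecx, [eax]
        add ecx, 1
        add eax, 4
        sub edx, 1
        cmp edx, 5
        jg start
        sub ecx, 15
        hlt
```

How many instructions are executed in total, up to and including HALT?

35

mov ecx, 10 → ecx=10
mov edx, 10 → edx=10
mov eax, 0 → eax=0
mov ecx, [eax] → ecx=M[0]=15
add ecx, 1 → ecx=15+1=16
add eax, 4 → eax=0+4=4
sub edx, 1 → edx=10-1=9
cmp edx, 5  (cmp 9,5)
jg start: taken
mov ecx, [eax] → ecx=M[4]=13
add ecx, 1 → ecx=13+1=14
add eax, 4 → eax=4+4=8
sub edx, 1 → edx=9-1=8
cmp edx, 5  (cmp 8,5)
jg start: taken
mov ecx, [eax] → ecx=M[8]=11
add ecx, 1 → ecx=11+1=12
add eax, 4 → eax=8+4=12
sub edx, 1 → edx=8-1=7
cmp edx, 5  (cmp 7,5)
jg start: taken
mov ecx, [eax] → ecx=M[12]=18
add ecx, 1 → ecx=18+1=19
add eax, 4 → eax=12+4=16
sub edx, 1 → edx=7-1=6
cmp edx, 5  (cmp 6,5)
jg start: taken
mov ecx, [eax] → ecx=M[16]=23
add ecx, 1 → ecx=23+1=24
add eax, 4 → eax=16+4=20
sub edx, 1 → edx=6-1=5
cmp edx, 5  (cmp 5,5)
jg start: not taken
sub ecx, 15 → ecx=24-15=9
halt.
Total executed instructions: 35.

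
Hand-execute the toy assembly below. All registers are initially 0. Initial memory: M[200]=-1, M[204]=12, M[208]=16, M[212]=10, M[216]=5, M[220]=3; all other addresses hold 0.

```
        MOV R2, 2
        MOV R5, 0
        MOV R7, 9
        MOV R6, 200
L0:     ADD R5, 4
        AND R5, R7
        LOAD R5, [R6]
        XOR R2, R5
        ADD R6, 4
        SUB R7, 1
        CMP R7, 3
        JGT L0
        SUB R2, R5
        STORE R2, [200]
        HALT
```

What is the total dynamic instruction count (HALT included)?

MOV R2, 2 → R2=2
MOV R5, 0 → R5=0
MOV R7, 9 → R7=9
MOV R6, 200 → R6=200
ADD R5, 4 → R5=0+4=4
AND R5, R7 → R5=4&9=0
LOAD R5, [R6] → R5=M[200]=-1
XOR R2, R5 → R2=2^(-1)=-3
ADD R6, 4 → R6=200+4=204
SUB R7, 1 → R7=9-1=8
CMP R7, 3  (cmp 8,3)
JGT L0: taken
ADD R5, 4 → R5=(-1)+4=3
AND R5, R7 → R5=3&8=0
LOAD R5, [R6] → R5=M[204]=12
XOR R2, R5 → R2=(-3)^12=-15
ADD R6, 4 → R6=204+4=208
SUB R7, 1 → R7=8-1=7
CMP R7, 3  (cmp 7,3)
JGT L0: taken
ADD R5, 4 → R5=12+4=16
AND R5, R7 → R5=16&7=0
LOAD R5, [R6] → R5=M[208]=16
XOR R2, R5 → R2=(-15)^16=-31
ADD R6, 4 → R6=208+4=212
SUB R7, 1 → R7=7-1=6
CMP R7, 3  (cmp 6,3)
JGT L0: taken
ADD R5, 4 → R5=16+4=20
AND R5, R7 → R5=20&6=4
LOAD R5, [R6] → R5=M[212]=10
XOR R2, R5 → R2=(-31)^10=-21
ADD R6, 4 → R6=212+4=216
SUB R7, 1 → R7=6-1=5
CMP R7, 3  (cmp 5,3)
JGT L0: taken
ADD R5, 4 → R5=10+4=14
AND R5, R7 → R5=14&5=4
LOAD R5, [R6] → R5=M[216]=5
XOR R2, R5 → R2=(-21)^5=-18
ADD R6, 4 → R6=216+4=220
SUB R7, 1 → R7=5-1=4
CMP R7, 3  (cmp 4,3)
JGT L0: taken
ADD R5, 4 → R5=5+4=9
AND R5, R7 → R5=9&4=0
LOAD R5, [R6] → R5=M[220]=3
XOR R2, R5 → R2=(-18)^3=-19
ADD R6, 4 → R6=220+4=224
SUB R7, 1 → R7=4-1=3
CMP R7, 3  (cmp 3,3)
JGT L0: not taken
SUB R2, R5 → R2=(-19)-3=-22
STORE R2, [200] → M[200]=-22
halt.
Total executed instructions: 55.

55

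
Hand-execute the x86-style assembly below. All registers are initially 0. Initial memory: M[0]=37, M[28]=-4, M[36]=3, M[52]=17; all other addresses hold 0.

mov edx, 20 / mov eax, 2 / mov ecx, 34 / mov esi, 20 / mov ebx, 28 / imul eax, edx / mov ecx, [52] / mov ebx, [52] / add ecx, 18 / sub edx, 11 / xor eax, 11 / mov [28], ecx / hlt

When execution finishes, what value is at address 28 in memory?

35

edx=20
eax=2
ecx=34
esi=20
ebx=28
eax=2*20=40
ecx=M[52]=17
ebx=M[52]=17
ecx=17+18=35
edx=20-11=9
eax=40^11=35
mov [28], ecx → M[28]=35
halt.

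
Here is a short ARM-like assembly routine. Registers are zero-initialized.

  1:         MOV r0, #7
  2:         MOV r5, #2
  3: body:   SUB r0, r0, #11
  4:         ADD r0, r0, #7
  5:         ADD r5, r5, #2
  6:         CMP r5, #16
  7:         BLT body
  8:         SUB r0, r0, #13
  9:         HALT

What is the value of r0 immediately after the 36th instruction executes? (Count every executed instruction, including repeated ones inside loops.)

-21

after MOV r0, #7: r0=7
after MOV r5, #2: r5=2
after SUB r0, r0, #11: r0=7-11=-4
after ADD r0, r0, #7: r0=(-4)+7=3
after ADD r5, r5, #2: r5=2+2=4
CMP r5, #16  (cmp 4,16)
BLT body: taken
after SUB r0, r0, #11: r0=3-11=-8
after ADD r0, r0, #7: r0=(-8)+7=-1
after ADD r5, r5, #2: r5=4+2=6
CMP r5, #16  (cmp 6,16)
BLT body: taken
after SUB r0, r0, #11: r0=(-1)-11=-12
after ADD r0, r0, #7: r0=(-12)+7=-5
after ADD r5, r5, #2: r5=6+2=8
CMP r5, #16  (cmp 8,16)
BLT body: taken
after SUB r0, r0, #11: r0=(-5)-11=-16
after ADD r0, r0, #7: r0=(-16)+7=-9
after ADD r5, r5, #2: r5=8+2=10
CMP r5, #16  (cmp 10,16)
BLT body: taken
after SUB r0, r0, #11: r0=(-9)-11=-20
after ADD r0, r0, #7: r0=(-20)+7=-13
after ADD r5, r5, #2: r5=10+2=12
CMP r5, #16  (cmp 12,16)
BLT body: taken
after SUB r0, r0, #11: r0=(-13)-11=-24
after ADD r0, r0, #7: r0=(-24)+7=-17
after ADD r5, r5, #2: r5=12+2=14
CMP r5, #16  (cmp 14,16)
BLT body: taken
after SUB r0, r0, #11: r0=(-17)-11=-28
after ADD r0, r0, #7: r0=(-28)+7=-21
after ADD r5, r5, #2: r5=14+2=16
CMP r5, #16  (cmp 16,16)
After step 36: r0 = -21.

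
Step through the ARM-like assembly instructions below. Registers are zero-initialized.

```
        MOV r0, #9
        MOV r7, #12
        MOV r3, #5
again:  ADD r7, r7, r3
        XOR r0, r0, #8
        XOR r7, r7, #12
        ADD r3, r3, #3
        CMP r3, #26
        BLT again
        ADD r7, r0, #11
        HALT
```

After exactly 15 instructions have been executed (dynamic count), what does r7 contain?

r0=9
r7=12
r3=5
r7=12+5=17
r0=9^8=1
r7=17^12=29
r3=5+3=8
CMP r3, #26  (cmp 8,26)
BLT again: taken
r7=29+8=37
r0=1^8=9
r7=37^12=41
r3=8+3=11
CMP r3, #26  (cmp 11,26)
BLT again: taken
After step 15: r7 = 41.

41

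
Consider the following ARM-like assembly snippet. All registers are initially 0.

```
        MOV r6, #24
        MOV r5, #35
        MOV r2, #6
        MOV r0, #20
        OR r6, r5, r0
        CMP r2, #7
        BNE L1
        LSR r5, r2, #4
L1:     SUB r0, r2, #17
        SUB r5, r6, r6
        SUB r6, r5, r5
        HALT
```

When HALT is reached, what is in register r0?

-11

after MOV r6, #24: r6=24
after MOV r5, #35: r5=35
after MOV r2, #6: r2=6
after MOV r0, #20: r0=20
after OR r6, r5, r0: r6=35|20=55
CMP r2, #7  (cmp 6,7)
BNE L1: taken
after SUB r0, r2, #17: r0=6-17=-11
after SUB r5, r6, r6: r5=55-55=0
after SUB r6, r5, r5: r6=0-0=0
halt.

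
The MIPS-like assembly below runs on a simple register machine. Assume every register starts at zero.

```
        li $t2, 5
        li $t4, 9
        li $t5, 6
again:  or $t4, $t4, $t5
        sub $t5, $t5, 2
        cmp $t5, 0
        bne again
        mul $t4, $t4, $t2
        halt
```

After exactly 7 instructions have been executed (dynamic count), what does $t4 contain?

$t2=5
$t4=9
$t5=6
$t4=9|6=15
$t5=6-2=4
cmp $t5, 0  (cmp 4,0)
bne again: taken
After step 7: $t4 = 15.

15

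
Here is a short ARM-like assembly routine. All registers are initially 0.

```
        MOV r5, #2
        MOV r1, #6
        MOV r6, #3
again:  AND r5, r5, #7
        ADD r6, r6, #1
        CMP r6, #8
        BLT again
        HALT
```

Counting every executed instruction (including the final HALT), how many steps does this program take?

MOV r5, #2 → r5=2
MOV r1, #6 → r1=6
MOV r6, #3 → r6=3
AND r5, r5, #7 → r5=2&7=2
ADD r6, r6, #1 → r6=3+1=4
CMP r6, #8  (cmp 4,8)
BLT again: taken
AND r5, r5, #7 → r5=2&7=2
ADD r6, r6, #1 → r6=4+1=5
CMP r6, #8  (cmp 5,8)
BLT again: taken
AND r5, r5, #7 → r5=2&7=2
ADD r6, r6, #1 → r6=5+1=6
CMP r6, #8  (cmp 6,8)
BLT again: taken
AND r5, r5, #7 → r5=2&7=2
ADD r6, r6, #1 → r6=6+1=7
CMP r6, #8  (cmp 7,8)
BLT again: taken
AND r5, r5, #7 → r5=2&7=2
ADD r6, r6, #1 → r6=7+1=8
CMP r6, #8  (cmp 8,8)
BLT again: not taken
halt.
Total executed instructions: 24.

24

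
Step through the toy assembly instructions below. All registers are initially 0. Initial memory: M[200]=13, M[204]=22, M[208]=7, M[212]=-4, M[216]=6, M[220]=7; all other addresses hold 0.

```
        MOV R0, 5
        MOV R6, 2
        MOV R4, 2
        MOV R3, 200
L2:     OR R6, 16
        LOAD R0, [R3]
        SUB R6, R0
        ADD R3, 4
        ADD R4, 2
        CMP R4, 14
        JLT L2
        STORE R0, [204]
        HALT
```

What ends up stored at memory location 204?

7

R0=5
R6=2
R4=2
R3=200
R6=2|16=18
R0=M[200]=13
R6=18-13=5
R3=200+4=204
R4=2+2=4
CMP R4, 14  (cmp 4,14)
JLT L2: taken
R6=5|16=21
R0=M[204]=22
R6=21-22=-1
R3=204+4=208
R4=4+2=6
CMP R4, 14  (cmp 6,14)
JLT L2: taken
R6=(-1)|16=-1
R0=M[208]=7
R6=(-1)-7=-8
R3=208+4=212
R4=6+2=8
CMP R4, 14  (cmp 8,14)
JLT L2: taken
R6=(-8)|16=-8
R0=M[212]=-4
R6=(-8)-(-4)=-4
R3=212+4=216
R4=8+2=10
CMP R4, 14  (cmp 10,14)
JLT L2: taken
R6=(-4)|16=-4
R0=M[216]=6
R6=(-4)-6=-10
R3=216+4=220
R4=10+2=12
CMP R4, 14  (cmp 12,14)
JLT L2: taken
R6=(-10)|16=-10
R0=M[220]=7
R6=(-10)-7=-17
R3=220+4=224
R4=12+2=14
CMP R4, 14  (cmp 14,14)
JLT L2: not taken
STORE R0, [204] → M[204]=7
halt.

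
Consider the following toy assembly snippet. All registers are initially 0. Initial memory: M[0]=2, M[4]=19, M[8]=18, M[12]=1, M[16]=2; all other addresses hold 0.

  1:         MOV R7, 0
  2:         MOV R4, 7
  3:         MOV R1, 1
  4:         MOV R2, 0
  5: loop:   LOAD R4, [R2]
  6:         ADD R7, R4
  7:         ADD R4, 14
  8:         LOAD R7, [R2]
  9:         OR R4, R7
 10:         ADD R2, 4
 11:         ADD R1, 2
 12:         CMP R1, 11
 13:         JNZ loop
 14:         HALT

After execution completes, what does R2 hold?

20

R7=0
R4=7
R1=1
R2=0
R4=M[0]=2
R7=0+2=2
R4=2+14=16
R7=M[0]=2
R4=16|2=18
R2=0+4=4
R1=1+2=3
CMP R1, 11  (cmp 3,11)
JNZ loop: taken
R4=M[4]=19
R7=2+19=21
R4=19+14=33
R7=M[4]=19
R4=33|19=51
R2=4+4=8
R1=3+2=5
CMP R1, 11  (cmp 5,11)
JNZ loop: taken
R4=M[8]=18
R7=19+18=37
R4=18+14=32
R7=M[8]=18
R4=32|18=50
R2=8+4=12
R1=5+2=7
CMP R1, 11  (cmp 7,11)
JNZ loop: taken
R4=M[12]=1
R7=18+1=19
R4=1+14=15
R7=M[12]=1
R4=15|1=15
R2=12+4=16
R1=7+2=9
CMP R1, 11  (cmp 9,11)
JNZ loop: taken
R4=M[16]=2
R7=1+2=3
R4=2+14=16
R7=M[16]=2
R4=16|2=18
R2=16+4=20
R1=9+2=11
CMP R1, 11  (cmp 11,11)
JNZ loop: not taken
halt.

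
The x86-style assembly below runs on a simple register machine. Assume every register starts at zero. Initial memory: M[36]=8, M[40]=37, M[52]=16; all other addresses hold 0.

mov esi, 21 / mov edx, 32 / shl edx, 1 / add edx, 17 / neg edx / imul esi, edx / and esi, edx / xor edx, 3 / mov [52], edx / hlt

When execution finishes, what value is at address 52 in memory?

-84

mov esi, 21 → esi=21
mov edx, 32 → edx=32
shl edx, 1 → edx=32<<1=64
add edx, 17 → edx=64+17=81
neg edx → edx=-(81)=-81
imul esi, edx → esi=21*(-81)=-1701
and esi, edx → esi=(-1701)&(-81)=-1781
xor edx, 3 → edx=(-81)^3=-84
mov [52], edx → M[52]=-84
halt.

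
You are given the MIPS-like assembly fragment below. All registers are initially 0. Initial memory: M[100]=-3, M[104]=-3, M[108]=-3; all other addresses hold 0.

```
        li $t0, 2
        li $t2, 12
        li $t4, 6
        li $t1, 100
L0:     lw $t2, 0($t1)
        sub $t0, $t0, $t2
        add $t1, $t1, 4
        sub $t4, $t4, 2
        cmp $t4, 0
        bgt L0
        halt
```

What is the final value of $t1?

112

after li $t0, 2: $t0=2
after li $t2, 12: $t2=12
after li $t4, 6: $t4=6
after li $t1, 100: $t1=100
after lw $t2, 0($t1): $t2=M[100]=-3
after sub $t0, $t0, $t2: $t0=2-(-3)=5
after add $t1, $t1, 4: $t1=100+4=104
after sub $t4, $t4, 2: $t4=6-2=4
cmp $t4, 0  (cmp 4,0)
bgt L0: taken
after lw $t2, 0($t1): $t2=M[104]=-3
after sub $t0, $t0, $t2: $t0=5-(-3)=8
after add $t1, $t1, 4: $t1=104+4=108
after sub $t4, $t4, 2: $t4=4-2=2
cmp $t4, 0  (cmp 2,0)
bgt L0: taken
after lw $t2, 0($t1): $t2=M[108]=-3
after sub $t0, $t0, $t2: $t0=8-(-3)=11
after add $t1, $t1, 4: $t1=108+4=112
after sub $t4, $t4, 2: $t4=2-2=0
cmp $t4, 0  (cmp 0,0)
bgt L0: not taken
halt.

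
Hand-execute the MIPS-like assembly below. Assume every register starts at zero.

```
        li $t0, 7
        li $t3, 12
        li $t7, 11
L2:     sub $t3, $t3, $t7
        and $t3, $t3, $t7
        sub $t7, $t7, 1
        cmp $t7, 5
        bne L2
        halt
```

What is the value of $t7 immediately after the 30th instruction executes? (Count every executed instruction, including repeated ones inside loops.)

6

after li $t0, 7: $t0=7
after li $t3, 12: $t3=12
after li $t7, 11: $t7=11
after sub $t3, $t3, $t7: $t3=12-11=1
after and $t3, $t3, $t7: $t3=1&11=1
after sub $t7, $t7, 1: $t7=11-1=10
cmp $t7, 5  (cmp 10,5)
bne L2: taken
after sub $t3, $t3, $t7: $t3=1-10=-9
after and $t3, $t3, $t7: $t3=(-9)&10=2
after sub $t7, $t7, 1: $t7=10-1=9
cmp $t7, 5  (cmp 9,5)
bne L2: taken
after sub $t3, $t3, $t7: $t3=2-9=-7
after and $t3, $t3, $t7: $t3=(-7)&9=9
after sub $t7, $t7, 1: $t7=9-1=8
cmp $t7, 5  (cmp 8,5)
bne L2: taken
after sub $t3, $t3, $t7: $t3=9-8=1
after and $t3, $t3, $t7: $t3=1&8=0
after sub $t7, $t7, 1: $t7=8-1=7
cmp $t7, 5  (cmp 7,5)
bne L2: taken
after sub $t3, $t3, $t7: $t3=0-7=-7
after and $t3, $t3, $t7: $t3=(-7)&7=1
after sub $t7, $t7, 1: $t7=7-1=6
cmp $t7, 5  (cmp 6,5)
bne L2: taken
after sub $t3, $t3, $t7: $t3=1-6=-5
after and $t3, $t3, $t7: $t3=(-5)&6=2
After step 30: $t7 = 6.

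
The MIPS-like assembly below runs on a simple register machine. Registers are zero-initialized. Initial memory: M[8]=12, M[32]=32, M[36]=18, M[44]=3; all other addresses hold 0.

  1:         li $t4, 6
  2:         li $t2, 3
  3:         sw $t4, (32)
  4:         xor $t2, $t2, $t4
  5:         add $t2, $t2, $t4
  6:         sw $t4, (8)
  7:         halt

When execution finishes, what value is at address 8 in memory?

$t4=6
$t2=3
sw $t4, (32) → M[32]=6
$t2=3^6=5
$t2=5+6=11
sw $t4, (8) → M[8]=6
halt.

6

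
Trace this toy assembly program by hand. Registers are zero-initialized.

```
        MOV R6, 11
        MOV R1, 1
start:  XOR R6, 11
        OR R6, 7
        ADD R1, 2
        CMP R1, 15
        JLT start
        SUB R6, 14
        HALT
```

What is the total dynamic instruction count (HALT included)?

MOV R6, 11 → R6=11
MOV R1, 1 → R1=1
XOR R6, 11 → R6=11^11=0
OR R6, 7 → R6=0|7=7
ADD R1, 2 → R1=1+2=3
CMP R1, 15  (cmp 3,15)
JLT start: taken
XOR R6, 11 → R6=7^11=12
OR R6, 7 → R6=12|7=15
ADD R1, 2 → R1=3+2=5
CMP R1, 15  (cmp 5,15)
JLT start: taken
XOR R6, 11 → R6=15^11=4
OR R6, 7 → R6=4|7=7
ADD R1, 2 → R1=5+2=7
CMP R1, 15  (cmp 7,15)
JLT start: taken
XOR R6, 11 → R6=7^11=12
OR R6, 7 → R6=12|7=15
ADD R1, 2 → R1=7+2=9
CMP R1, 15  (cmp 9,15)
JLT start: taken
XOR R6, 11 → R6=15^11=4
OR R6, 7 → R6=4|7=7
ADD R1, 2 → R1=9+2=11
CMP R1, 15  (cmp 11,15)
JLT start: taken
XOR R6, 11 → R6=7^11=12
OR R6, 7 → R6=12|7=15
ADD R1, 2 → R1=11+2=13
CMP R1, 15  (cmp 13,15)
JLT start: taken
XOR R6, 11 → R6=15^11=4
OR R6, 7 → R6=4|7=7
ADD R1, 2 → R1=13+2=15
CMP R1, 15  (cmp 15,15)
JLT start: not taken
SUB R6, 14 → R6=7-14=-7
halt.
Total executed instructions: 39.

39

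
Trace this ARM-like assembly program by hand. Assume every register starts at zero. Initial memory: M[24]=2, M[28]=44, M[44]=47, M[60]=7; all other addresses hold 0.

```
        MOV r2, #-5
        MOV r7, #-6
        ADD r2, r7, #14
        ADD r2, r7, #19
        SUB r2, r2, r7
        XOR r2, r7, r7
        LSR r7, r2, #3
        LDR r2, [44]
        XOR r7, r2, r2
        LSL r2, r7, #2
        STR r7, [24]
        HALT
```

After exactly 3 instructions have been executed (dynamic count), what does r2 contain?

8

MOV r2, #-5 → r2=-5
MOV r7, #-6 → r7=-6
ADD r2, r7, #14 → r2=(-6)+14=8
After step 3: r2 = 8.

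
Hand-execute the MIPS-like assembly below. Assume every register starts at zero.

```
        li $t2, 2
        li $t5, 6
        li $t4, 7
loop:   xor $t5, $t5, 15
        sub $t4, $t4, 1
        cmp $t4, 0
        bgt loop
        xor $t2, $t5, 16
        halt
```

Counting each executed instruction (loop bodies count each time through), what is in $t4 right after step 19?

after li $t2, 2: $t2=2
after li $t5, 6: $t5=6
after li $t4, 7: $t4=7
after xor $t5, $t5, 15: $t5=6^15=9
after sub $t4, $t4, 1: $t4=7-1=6
cmp $t4, 0  (cmp 6,0)
bgt loop: taken
after xor $t5, $t5, 15: $t5=9^15=6
after sub $t4, $t4, 1: $t4=6-1=5
cmp $t4, 0  (cmp 5,0)
bgt loop: taken
after xor $t5, $t5, 15: $t5=6^15=9
after sub $t4, $t4, 1: $t4=5-1=4
cmp $t4, 0  (cmp 4,0)
bgt loop: taken
after xor $t5, $t5, 15: $t5=9^15=6
after sub $t4, $t4, 1: $t4=4-1=3
cmp $t4, 0  (cmp 3,0)
bgt loop: taken
After step 19: $t4 = 3.

3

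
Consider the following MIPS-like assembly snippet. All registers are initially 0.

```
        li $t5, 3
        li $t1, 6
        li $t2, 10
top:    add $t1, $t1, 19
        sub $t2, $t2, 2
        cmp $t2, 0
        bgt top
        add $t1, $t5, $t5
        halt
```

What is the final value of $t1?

6

after li $t5, 3: $t5=3
after li $t1, 6: $t1=6
after li $t2, 10: $t2=10
after add $t1, $t1, 19: $t1=6+19=25
after sub $t2, $t2, 2: $t2=10-2=8
cmp $t2, 0  (cmp 8,0)
bgt top: taken
after add $t1, $t1, 19: $t1=25+19=44
after sub $t2, $t2, 2: $t2=8-2=6
cmp $t2, 0  (cmp 6,0)
bgt top: taken
after add $t1, $t1, 19: $t1=44+19=63
after sub $t2, $t2, 2: $t2=6-2=4
cmp $t2, 0  (cmp 4,0)
bgt top: taken
after add $t1, $t1, 19: $t1=63+19=82
after sub $t2, $t2, 2: $t2=4-2=2
cmp $t2, 0  (cmp 2,0)
bgt top: taken
after add $t1, $t1, 19: $t1=82+19=101
after sub $t2, $t2, 2: $t2=2-2=0
cmp $t2, 0  (cmp 0,0)
bgt top: not taken
after add $t1, $t5, $t5: $t1=3+3=6
halt.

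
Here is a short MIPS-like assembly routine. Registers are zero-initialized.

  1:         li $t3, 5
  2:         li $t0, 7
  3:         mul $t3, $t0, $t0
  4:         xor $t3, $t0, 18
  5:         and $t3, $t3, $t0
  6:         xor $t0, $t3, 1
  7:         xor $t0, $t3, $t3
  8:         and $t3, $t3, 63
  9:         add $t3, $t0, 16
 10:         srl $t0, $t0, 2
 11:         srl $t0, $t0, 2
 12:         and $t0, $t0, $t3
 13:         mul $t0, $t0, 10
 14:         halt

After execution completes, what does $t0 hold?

0

$t3=5
$t0=7
$t3=7*7=49
$t3=7^18=21
$t3=21&7=5
$t0=5^1=4
$t0=5^5=0
$t3=5&63=5
$t3=0+16=16
$t0=0>>2=0
$t0=0>>2=0
$t0=0&16=0
$t0=0*10=0
halt.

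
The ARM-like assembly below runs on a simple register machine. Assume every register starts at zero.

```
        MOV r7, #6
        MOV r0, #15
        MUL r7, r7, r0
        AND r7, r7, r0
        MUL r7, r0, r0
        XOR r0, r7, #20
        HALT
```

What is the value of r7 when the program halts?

225

r7=6
r0=15
r7=6*15=90
r7=90&15=10
r7=15*15=225
r0=225^20=245
halt.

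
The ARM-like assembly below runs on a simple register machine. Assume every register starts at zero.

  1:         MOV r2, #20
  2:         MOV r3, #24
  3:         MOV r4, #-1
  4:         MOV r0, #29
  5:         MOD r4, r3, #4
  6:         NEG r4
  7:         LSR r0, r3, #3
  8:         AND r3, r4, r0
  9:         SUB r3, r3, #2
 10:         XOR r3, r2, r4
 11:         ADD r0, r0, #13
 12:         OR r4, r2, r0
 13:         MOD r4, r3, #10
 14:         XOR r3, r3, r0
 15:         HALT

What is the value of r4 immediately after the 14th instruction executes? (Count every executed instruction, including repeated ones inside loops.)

after MOV r2, #20: r2=20
after MOV r3, #24: r3=24
after MOV r4, #-1: r4=-1
after MOV r0, #29: r0=29
after MOD r4, r3, #4: r4=24%4=0
after NEG r4: r4=-(0)=0
after LSR r0, r3, #3: r0=24>>3=3
after AND r3, r4, r0: r3=0&3=0
after SUB r3, r3, #2: r3=0-2=-2
after XOR r3, r2, r4: r3=20^0=20
after ADD r0, r0, #13: r0=3+13=16
after OR r4, r2, r0: r4=20|16=20
after MOD r4, r3, #10: r4=20%10=0
after XOR r3, r3, r0: r3=20^16=4
After step 14: r4 = 0.

0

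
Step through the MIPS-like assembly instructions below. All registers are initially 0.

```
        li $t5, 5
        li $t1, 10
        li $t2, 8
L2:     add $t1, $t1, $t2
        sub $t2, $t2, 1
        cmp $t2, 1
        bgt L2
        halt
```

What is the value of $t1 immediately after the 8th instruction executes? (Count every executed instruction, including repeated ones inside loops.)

li $t5, 5 → $t5=5
li $t1, 10 → $t1=10
li $t2, 8 → $t2=8
add $t1, $t1, $t2 → $t1=10+8=18
sub $t2, $t2, 1 → $t2=8-1=7
cmp $t2, 1  (cmp 7,1)
bgt L2: taken
add $t1, $t1, $t2 → $t1=18+7=25
After step 8: $t1 = 25.

25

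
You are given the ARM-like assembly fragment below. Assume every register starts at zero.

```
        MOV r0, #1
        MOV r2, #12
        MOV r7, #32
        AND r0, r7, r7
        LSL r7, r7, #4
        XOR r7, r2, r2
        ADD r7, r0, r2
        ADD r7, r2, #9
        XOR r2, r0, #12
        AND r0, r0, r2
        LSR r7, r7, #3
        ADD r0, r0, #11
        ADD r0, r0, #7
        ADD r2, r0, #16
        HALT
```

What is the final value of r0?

50

MOV r0, #1 → r0=1
MOV r2, #12 → r2=12
MOV r7, #32 → r7=32
AND r0, r7, r7 → r0=32&32=32
LSL r7, r7, #4 → r7=32<<4=512
XOR r7, r2, r2 → r7=12^12=0
ADD r7, r0, r2 → r7=32+12=44
ADD r7, r2, #9 → r7=12+9=21
XOR r2, r0, #12 → r2=32^12=44
AND r0, r0, r2 → r0=32&44=32
LSR r7, r7, #3 → r7=21>>3=2
ADD r0, r0, #11 → r0=32+11=43
ADD r0, r0, #7 → r0=43+7=50
ADD r2, r0, #16 → r2=50+16=66
halt.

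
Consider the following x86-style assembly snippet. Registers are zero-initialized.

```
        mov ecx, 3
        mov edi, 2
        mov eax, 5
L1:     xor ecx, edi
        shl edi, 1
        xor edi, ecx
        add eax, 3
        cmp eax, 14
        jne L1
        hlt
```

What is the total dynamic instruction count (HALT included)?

mov ecx, 3 → ecx=3
mov edi, 2 → edi=2
mov eax, 5 → eax=5
xor ecx, edi → ecx=3^2=1
shl edi, 1 → edi=2<<1=4
xor edi, ecx → edi=4^1=5
add eax, 3 → eax=5+3=8
cmp eax, 14  (cmp 8,14)
jne L1: taken
xor ecx, edi → ecx=1^5=4
shl edi, 1 → edi=5<<1=10
xor edi, ecx → edi=10^4=14
add eax, 3 → eax=8+3=11
cmp eax, 14  (cmp 11,14)
jne L1: taken
xor ecx, edi → ecx=4^14=10
shl edi, 1 → edi=14<<1=28
xor edi, ecx → edi=28^10=22
add eax, 3 → eax=11+3=14
cmp eax, 14  (cmp 14,14)
jne L1: not taken
halt.
Total executed instructions: 22.

22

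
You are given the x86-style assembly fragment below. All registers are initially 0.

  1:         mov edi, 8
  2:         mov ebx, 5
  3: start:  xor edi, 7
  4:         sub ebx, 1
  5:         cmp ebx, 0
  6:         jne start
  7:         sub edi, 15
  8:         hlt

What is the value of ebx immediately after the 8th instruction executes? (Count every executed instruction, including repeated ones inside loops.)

mov edi, 8 → edi=8
mov ebx, 5 → ebx=5
xor edi, 7 → edi=8^7=15
sub ebx, 1 → ebx=5-1=4
cmp ebx, 0  (cmp 4,0)
jne start: taken
xor edi, 7 → edi=15^7=8
sub ebx, 1 → ebx=4-1=3
After step 8: ebx = 3.

3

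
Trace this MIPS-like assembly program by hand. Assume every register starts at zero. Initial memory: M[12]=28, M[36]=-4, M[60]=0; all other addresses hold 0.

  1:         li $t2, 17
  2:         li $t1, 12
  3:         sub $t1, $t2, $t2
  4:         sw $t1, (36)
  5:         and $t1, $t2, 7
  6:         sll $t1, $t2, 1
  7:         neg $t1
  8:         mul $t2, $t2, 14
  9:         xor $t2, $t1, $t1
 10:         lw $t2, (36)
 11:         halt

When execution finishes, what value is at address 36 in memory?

0

li $t2, 17 → $t2=17
li $t1, 12 → $t1=12
sub $t1, $t2, $t2 → $t1=17-17=0
sw $t1, (36) → M[36]=0
and $t1, $t2, 7 → $t1=17&7=1
sll $t1, $t2, 1 → $t1=17<<1=34
neg $t1 → $t1=-(34)=-34
mul $t2, $t2, 14 → $t2=17*14=238
xor $t2, $t1, $t1 → $t2=(-34)^(-34)=0
lw $t2, (36) → $t2=M[36]=0
halt.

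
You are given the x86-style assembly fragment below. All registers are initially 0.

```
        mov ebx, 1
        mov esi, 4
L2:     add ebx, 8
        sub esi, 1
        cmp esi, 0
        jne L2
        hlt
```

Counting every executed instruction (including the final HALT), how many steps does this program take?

19

after mov ebx, 1: ebx=1
after mov esi, 4: esi=4
after add ebx, 8: ebx=1+8=9
after sub esi, 1: esi=4-1=3
cmp esi, 0  (cmp 3,0)
jne L2: taken
after add ebx, 8: ebx=9+8=17
after sub esi, 1: esi=3-1=2
cmp esi, 0  (cmp 2,0)
jne L2: taken
after add ebx, 8: ebx=17+8=25
after sub esi, 1: esi=2-1=1
cmp esi, 0  (cmp 1,0)
jne L2: taken
after add ebx, 8: ebx=25+8=33
after sub esi, 1: esi=1-1=0
cmp esi, 0  (cmp 0,0)
jne L2: not taken
halt.
Total executed instructions: 19.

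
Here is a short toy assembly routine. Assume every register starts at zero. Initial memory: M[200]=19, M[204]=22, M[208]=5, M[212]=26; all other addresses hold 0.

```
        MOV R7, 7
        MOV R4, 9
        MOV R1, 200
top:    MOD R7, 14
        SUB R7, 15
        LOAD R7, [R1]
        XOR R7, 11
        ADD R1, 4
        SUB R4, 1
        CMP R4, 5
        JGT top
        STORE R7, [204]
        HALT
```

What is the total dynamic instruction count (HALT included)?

37

MOV R7, 7 → R7=7
MOV R4, 9 → R4=9
MOV R1, 200 → R1=200
MOD R7, 14 → R7=7%14=7
SUB R7, 15 → R7=7-15=-8
LOAD R7, [R1] → R7=M[200]=19
XOR R7, 11 → R7=19^11=24
ADD R1, 4 → R1=200+4=204
SUB R4, 1 → R4=9-1=8
CMP R4, 5  (cmp 8,5)
JGT top: taken
MOD R7, 14 → R7=24%14=10
SUB R7, 15 → R7=10-15=-5
LOAD R7, [R1] → R7=M[204]=22
XOR R7, 11 → R7=22^11=29
ADD R1, 4 → R1=204+4=208
SUB R4, 1 → R4=8-1=7
CMP R4, 5  (cmp 7,5)
JGT top: taken
MOD R7, 14 → R7=29%14=1
SUB R7, 15 → R7=1-15=-14
LOAD R7, [R1] → R7=M[208]=5
XOR R7, 11 → R7=5^11=14
ADD R1, 4 → R1=208+4=212
SUB R4, 1 → R4=7-1=6
CMP R4, 5  (cmp 6,5)
JGT top: taken
MOD R7, 14 → R7=14%14=0
SUB R7, 15 → R7=0-15=-15
LOAD R7, [R1] → R7=M[212]=26
XOR R7, 11 → R7=26^11=17
ADD R1, 4 → R1=212+4=216
SUB R4, 1 → R4=6-1=5
CMP R4, 5  (cmp 5,5)
JGT top: not taken
STORE R7, [204] → M[204]=17
halt.
Total executed instructions: 37.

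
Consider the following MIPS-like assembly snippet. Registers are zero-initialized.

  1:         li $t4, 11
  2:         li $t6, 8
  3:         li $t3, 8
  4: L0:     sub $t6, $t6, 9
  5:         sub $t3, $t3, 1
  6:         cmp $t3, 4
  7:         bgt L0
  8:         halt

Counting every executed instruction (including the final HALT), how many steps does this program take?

20

$t4=11
$t6=8
$t3=8
$t6=8-9=-1
$t3=8-1=7
cmp $t3, 4  (cmp 7,4)
bgt L0: taken
$t6=(-1)-9=-10
$t3=7-1=6
cmp $t3, 4  (cmp 6,4)
bgt L0: taken
$t6=(-10)-9=-19
$t3=6-1=5
cmp $t3, 4  (cmp 5,4)
bgt L0: taken
$t6=(-19)-9=-28
$t3=5-1=4
cmp $t3, 4  (cmp 4,4)
bgt L0: not taken
halt.
Total executed instructions: 20.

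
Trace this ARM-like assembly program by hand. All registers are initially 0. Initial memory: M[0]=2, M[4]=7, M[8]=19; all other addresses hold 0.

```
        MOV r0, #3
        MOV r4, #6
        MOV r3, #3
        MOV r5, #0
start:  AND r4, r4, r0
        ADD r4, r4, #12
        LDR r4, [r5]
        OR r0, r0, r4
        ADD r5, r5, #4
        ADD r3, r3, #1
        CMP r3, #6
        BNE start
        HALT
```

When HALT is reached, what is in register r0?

r0=3
r4=6
r3=3
r5=0
r4=6&3=2
r4=2+12=14
r4=M[0]=2
r0=3|2=3
r5=0+4=4
r3=3+1=4
CMP r3, #6  (cmp 4,6)
BNE start: taken
r4=2&3=2
r4=2+12=14
r4=M[4]=7
r0=3|7=7
r5=4+4=8
r3=4+1=5
CMP r3, #6  (cmp 5,6)
BNE start: taken
r4=7&7=7
r4=7+12=19
r4=M[8]=19
r0=7|19=23
r5=8+4=12
r3=5+1=6
CMP r3, #6  (cmp 6,6)
BNE start: not taken
halt.

23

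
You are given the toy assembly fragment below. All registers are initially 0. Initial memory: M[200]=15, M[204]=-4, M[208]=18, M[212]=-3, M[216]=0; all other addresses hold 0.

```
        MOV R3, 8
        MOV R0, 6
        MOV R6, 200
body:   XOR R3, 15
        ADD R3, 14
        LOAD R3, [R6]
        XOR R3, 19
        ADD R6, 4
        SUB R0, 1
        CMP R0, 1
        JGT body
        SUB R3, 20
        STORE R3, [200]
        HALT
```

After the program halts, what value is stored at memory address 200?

-1

after MOV R3, 8: R3=8
after MOV R0, 6: R0=6
after MOV R6, 200: R6=200
after XOR R3, 15: R3=8^15=7
after ADD R3, 14: R3=7+14=21
after LOAD R3, [R6]: R3=M[200]=15
after XOR R3, 19: R3=15^19=28
after ADD R6, 4: R6=200+4=204
after SUB R0, 1: R0=6-1=5
CMP R0, 1  (cmp 5,1)
JGT body: taken
after XOR R3, 15: R3=28^15=19
after ADD R3, 14: R3=19+14=33
after LOAD R3, [R6]: R3=M[204]=-4
after XOR R3, 19: R3=(-4)^19=-17
after ADD R6, 4: R6=204+4=208
after SUB R0, 1: R0=5-1=4
CMP R0, 1  (cmp 4,1)
JGT body: taken
after XOR R3, 15: R3=(-17)^15=-32
after ADD R3, 14: R3=(-32)+14=-18
after LOAD R3, [R6]: R3=M[208]=18
after XOR R3, 19: R3=18^19=1
after ADD R6, 4: R6=208+4=212
after SUB R0, 1: R0=4-1=3
CMP R0, 1  (cmp 3,1)
JGT body: taken
after XOR R3, 15: R3=1^15=14
after ADD R3, 14: R3=14+14=28
after LOAD R3, [R6]: R3=M[212]=-3
after XOR R3, 19: R3=(-3)^19=-18
after ADD R6, 4: R6=212+4=216
after SUB R0, 1: R0=3-1=2
CMP R0, 1  (cmp 2,1)
JGT body: taken
after XOR R3, 15: R3=(-18)^15=-31
after ADD R3, 14: R3=(-31)+14=-17
after LOAD R3, [R6]: R3=M[216]=0
after XOR R3, 19: R3=0^19=19
after ADD R6, 4: R6=216+4=220
after SUB R0, 1: R0=2-1=1
CMP R0, 1  (cmp 1,1)
JGT body: not taken
after SUB R3, 20: R3=19-20=-1
STORE R3, [200] → M[200]=-1
halt.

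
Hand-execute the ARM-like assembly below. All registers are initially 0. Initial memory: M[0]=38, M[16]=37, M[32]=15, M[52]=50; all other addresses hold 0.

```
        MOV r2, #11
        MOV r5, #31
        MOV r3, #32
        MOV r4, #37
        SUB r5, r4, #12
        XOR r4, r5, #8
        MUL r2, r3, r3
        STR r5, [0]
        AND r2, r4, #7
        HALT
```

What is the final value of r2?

r2=11
r5=31
r3=32
r4=37
r5=37-12=25
r4=25^8=17
r2=32*32=1024
STR r5, [0] → M[0]=25
r2=17&7=1
halt.

1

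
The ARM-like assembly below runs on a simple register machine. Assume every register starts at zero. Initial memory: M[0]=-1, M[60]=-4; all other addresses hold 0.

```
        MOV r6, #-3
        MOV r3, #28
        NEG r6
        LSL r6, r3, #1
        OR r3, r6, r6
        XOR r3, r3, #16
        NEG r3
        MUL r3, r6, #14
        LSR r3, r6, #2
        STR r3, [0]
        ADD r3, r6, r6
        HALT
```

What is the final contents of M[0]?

14

MOV r6, #-3 → r6=-3
MOV r3, #28 → r3=28
NEG r6 → r6=-(-3)=3
LSL r6, r3, #1 → r6=28<<1=56
OR r3, r6, r6 → r3=56|56=56
XOR r3, r3, #16 → r3=56^16=40
NEG r3 → r3=-(40)=-40
MUL r3, r6, #14 → r3=56*14=784
LSR r3, r6, #2 → r3=56>>2=14
STR r3, [0] → M[0]=14
ADD r3, r6, r6 → r3=56+56=112
halt.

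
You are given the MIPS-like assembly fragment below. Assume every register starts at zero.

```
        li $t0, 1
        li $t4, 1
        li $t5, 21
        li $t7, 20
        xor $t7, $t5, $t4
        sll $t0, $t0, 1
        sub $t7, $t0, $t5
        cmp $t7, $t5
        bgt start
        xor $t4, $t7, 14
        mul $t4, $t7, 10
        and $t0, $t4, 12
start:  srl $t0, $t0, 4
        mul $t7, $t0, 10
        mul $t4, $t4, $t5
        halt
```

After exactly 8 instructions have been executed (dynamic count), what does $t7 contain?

$t0=1
$t4=1
$t5=21
$t7=20
$t7=21^1=20
$t0=1<<1=2
$t7=2-21=-19
cmp $t7, $t5  (cmp -19,21)
After step 8: $t7 = -19.

-19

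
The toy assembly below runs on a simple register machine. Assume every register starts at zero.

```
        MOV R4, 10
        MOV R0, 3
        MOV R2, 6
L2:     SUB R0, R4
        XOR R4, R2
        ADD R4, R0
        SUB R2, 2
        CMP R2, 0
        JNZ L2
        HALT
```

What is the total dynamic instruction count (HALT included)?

MOV R4, 10 → R4=10
MOV R0, 3 → R0=3
MOV R2, 6 → R2=6
SUB R0, R4 → R0=3-10=-7
XOR R4, R2 → R4=10^6=12
ADD R4, R0 → R4=12+(-7)=5
SUB R2, 2 → R2=6-2=4
CMP R2, 0  (cmp 4,0)
JNZ L2: taken
SUB R0, R4 → R0=(-7)-5=-12
XOR R4, R2 → R4=5^4=1
ADD R4, R0 → R4=1+(-12)=-11
SUB R2, 2 → R2=4-2=2
CMP R2, 0  (cmp 2,0)
JNZ L2: taken
SUB R0, R4 → R0=(-12)-(-11)=-1
XOR R4, R2 → R4=(-11)^2=-9
ADD R4, R0 → R4=(-9)+(-1)=-10
SUB R2, 2 → R2=2-2=0
CMP R2, 0  (cmp 0,0)
JNZ L2: not taken
halt.
Total executed instructions: 22.

22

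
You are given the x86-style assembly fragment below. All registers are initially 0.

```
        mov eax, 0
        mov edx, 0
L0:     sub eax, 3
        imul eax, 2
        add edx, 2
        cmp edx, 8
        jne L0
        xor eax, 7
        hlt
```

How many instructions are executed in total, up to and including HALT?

24

mov eax, 0 → eax=0
mov edx, 0 → edx=0
sub eax, 3 → eax=0-3=-3
imul eax, 2 → eax=(-3)*2=-6
add edx, 2 → edx=0+2=2
cmp edx, 8  (cmp 2,8)
jne L0: taken
sub eax, 3 → eax=(-6)-3=-9
imul eax, 2 → eax=(-9)*2=-18
add edx, 2 → edx=2+2=4
cmp edx, 8  (cmp 4,8)
jne L0: taken
sub eax, 3 → eax=(-18)-3=-21
imul eax, 2 → eax=(-21)*2=-42
add edx, 2 → edx=4+2=6
cmp edx, 8  (cmp 6,8)
jne L0: taken
sub eax, 3 → eax=(-42)-3=-45
imul eax, 2 → eax=(-45)*2=-90
add edx, 2 → edx=6+2=8
cmp edx, 8  (cmp 8,8)
jne L0: not taken
xor eax, 7 → eax=(-90)^7=-95
halt.
Total executed instructions: 24.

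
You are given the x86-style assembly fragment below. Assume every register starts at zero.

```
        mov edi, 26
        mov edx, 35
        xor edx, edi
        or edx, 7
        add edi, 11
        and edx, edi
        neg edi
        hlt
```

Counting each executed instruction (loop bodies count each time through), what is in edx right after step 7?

37

mov edi, 26 → edi=26
mov edx, 35 → edx=35
xor edx, edi → edx=35^26=57
or edx, 7 → edx=57|7=63
add edi, 11 → edi=26+11=37
and edx, edi → edx=63&37=37
neg edi → edi=-(37)=-37
After step 7: edx = 37.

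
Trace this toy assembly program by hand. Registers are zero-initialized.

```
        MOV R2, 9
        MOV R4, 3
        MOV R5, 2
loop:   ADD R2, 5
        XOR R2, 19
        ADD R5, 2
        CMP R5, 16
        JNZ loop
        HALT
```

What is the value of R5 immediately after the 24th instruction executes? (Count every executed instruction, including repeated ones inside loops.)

10

R2=9
R4=3
R5=2
R2=9+5=14
R2=14^19=29
R5=2+2=4
CMP R5, 16  (cmp 4,16)
JNZ loop: taken
R2=29+5=34
R2=34^19=49
R5=4+2=6
CMP R5, 16  (cmp 6,16)
JNZ loop: taken
R2=49+5=54
R2=54^19=37
R5=6+2=8
CMP R5, 16  (cmp 8,16)
JNZ loop: taken
R2=37+5=42
R2=42^19=57
R5=8+2=10
CMP R5, 16  (cmp 10,16)
JNZ loop: taken
R2=57+5=62
After step 24: R5 = 10.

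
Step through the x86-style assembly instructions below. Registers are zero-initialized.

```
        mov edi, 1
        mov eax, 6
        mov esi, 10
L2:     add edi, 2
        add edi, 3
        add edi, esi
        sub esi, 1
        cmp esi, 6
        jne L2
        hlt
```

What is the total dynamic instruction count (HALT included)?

after mov edi, 1: edi=1
after mov eax, 6: eax=6
after mov esi, 10: esi=10
after add edi, 2: edi=1+2=3
after add edi, 3: edi=3+3=6
after add edi, esi: edi=6+10=16
after sub esi, 1: esi=10-1=9
cmp esi, 6  (cmp 9,6)
jne L2: taken
after add edi, 2: edi=16+2=18
after add edi, 3: edi=18+3=21
after add edi, esi: edi=21+9=30
after sub esi, 1: esi=9-1=8
cmp esi, 6  (cmp 8,6)
jne L2: taken
after add edi, 2: edi=30+2=32
after add edi, 3: edi=32+3=35
after add edi, esi: edi=35+8=43
after sub esi, 1: esi=8-1=7
cmp esi, 6  (cmp 7,6)
jne L2: taken
after add edi, 2: edi=43+2=45
after add edi, 3: edi=45+3=48
after add edi, esi: edi=48+7=55
after sub esi, 1: esi=7-1=6
cmp esi, 6  (cmp 6,6)
jne L2: not taken
halt.
Total executed instructions: 28.

28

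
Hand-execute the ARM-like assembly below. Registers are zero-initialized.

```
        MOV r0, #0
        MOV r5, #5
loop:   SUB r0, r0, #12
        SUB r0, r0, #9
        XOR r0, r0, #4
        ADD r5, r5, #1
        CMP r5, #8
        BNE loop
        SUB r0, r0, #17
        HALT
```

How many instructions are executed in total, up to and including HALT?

22

after MOV r0, #0: r0=0
after MOV r5, #5: r5=5
after SUB r0, r0, #12: r0=0-12=-12
after SUB r0, r0, #9: r0=(-12)-9=-21
after XOR r0, r0, #4: r0=(-21)^4=-17
after ADD r5, r5, #1: r5=5+1=6
CMP r5, #8  (cmp 6,8)
BNE loop: taken
after SUB r0, r0, #12: r0=(-17)-12=-29
after SUB r0, r0, #9: r0=(-29)-9=-38
after XOR r0, r0, #4: r0=(-38)^4=-34
after ADD r5, r5, #1: r5=6+1=7
CMP r5, #8  (cmp 7,8)
BNE loop: taken
after SUB r0, r0, #12: r0=(-34)-12=-46
after SUB r0, r0, #9: r0=(-46)-9=-55
after XOR r0, r0, #4: r0=(-55)^4=-51
after ADD r5, r5, #1: r5=7+1=8
CMP r5, #8  (cmp 8,8)
BNE loop: not taken
after SUB r0, r0, #17: r0=(-51)-17=-68
halt.
Total executed instructions: 22.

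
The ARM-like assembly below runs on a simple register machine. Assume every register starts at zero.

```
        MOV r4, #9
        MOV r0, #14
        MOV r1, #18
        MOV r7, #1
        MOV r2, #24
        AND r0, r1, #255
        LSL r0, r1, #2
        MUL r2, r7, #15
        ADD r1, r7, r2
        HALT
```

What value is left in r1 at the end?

16

after MOV r4, #9: r4=9
after MOV r0, #14: r0=14
after MOV r1, #18: r1=18
after MOV r7, #1: r7=1
after MOV r2, #24: r2=24
after AND r0, r1, #255: r0=18&255=18
after LSL r0, r1, #2: r0=18<<2=72
after MUL r2, r7, #15: r2=1*15=15
after ADD r1, r7, r2: r1=1+15=16
halt.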